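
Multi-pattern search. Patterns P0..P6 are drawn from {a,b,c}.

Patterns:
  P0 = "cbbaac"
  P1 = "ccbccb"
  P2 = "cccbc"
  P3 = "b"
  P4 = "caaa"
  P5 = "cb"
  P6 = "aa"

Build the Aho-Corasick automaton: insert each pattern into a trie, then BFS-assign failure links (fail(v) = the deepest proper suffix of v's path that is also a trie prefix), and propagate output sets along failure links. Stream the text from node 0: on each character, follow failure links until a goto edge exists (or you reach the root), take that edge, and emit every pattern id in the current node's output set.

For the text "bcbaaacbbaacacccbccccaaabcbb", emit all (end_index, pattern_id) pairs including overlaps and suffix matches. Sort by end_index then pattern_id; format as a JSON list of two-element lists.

Build automaton:
Trie (insert patterns):
  n0 'ε': a→19 b→15 c→1
  n1 'c': a→16 b→2 c→7
  n2 'cb': b→3  ←P5
  n3 'cbb': a→4
  n4 'cbba': a→5
  n5 'cbbaa': c→6
  n6 'cbbaac': ·  ←P0
  n7 'cc': b→8 c→12
  n8 'ccb': c→9
  n9 'ccbc': c→10
  n10 'ccbcc': b→11
  n11 'ccbccb': ·  ←P1
  n12 'ccc': b→13
  n13 'cccb': c→14
  n14 'cccbc': ·  ←P2
  n15 'b': ·  ←P3
  n16 'ca': a→17
  n17 'caa': a→18
  n18 'caaa': ·  ←P4
  n19 'a': a→20
  n20 'aa': ·  ←P6

BFS fail/out derivation:
  fail(1) 'c': from fail(0)=0 chase 'c': 0 ⇒ 0;  out=∅∪out(0)=∅
  fail(15) 'b': from fail(0)=0 chase 'b': 0 ⇒ 0;  out={3}∪out(0)={3}
  fail(19) 'a': from fail(0)=0 chase 'a': 0 ⇒ 0;  out=∅∪out(0)=∅
  fail(2) 'cb': from fail(1)=0 chase 'b': 0 ⇒ 15;  out={5}∪out(15)={3,5}
  fail(7) 'cc': from fail(1)=0 chase 'c': 0 ⇒ 1;  out=∅∪out(1)=∅
  fail(16) 'ca': from fail(1)=0 chase 'a': 0 ⇒ 19;  out=∅∪out(19)=∅
  fail(20) 'aa': from fail(19)=0 chase 'a': 0 ⇒ 19;  out={6}∪out(19)={6}
  fail(3) 'cbb': from fail(2)=15 chase 'b': 15→0 ⇒ 15;  out=∅∪out(15)={3}
  fail(8) 'ccb': from fail(7)=1 chase 'b': 1 ⇒ 2;  out=∅∪out(2)={3,5}
  fail(12) 'ccc': from fail(7)=1 chase 'c': 1 ⇒ 7;  out=∅∪out(7)=∅
  fail(17) 'caa': from fail(16)=19 chase 'a': 19 ⇒ 20;  out=∅∪out(20)={6}
  fail(4) 'cbba': from fail(3)=15 chase 'a': 15→0 ⇒ 19;  out=∅∪out(19)=∅
  fail(9) 'ccbc': from fail(8)=2 chase 'c': 2→15→0 ⇒ 1;  out=∅∪out(1)=∅
  fail(13) 'cccb': from fail(12)=7 chase 'b': 7 ⇒ 8;  out=∅∪out(8)={3,5}
  fail(18) 'caaa': from fail(17)=20 chase 'a': 20→19 ⇒ 20;  out={4}∪out(20)={4,6}
  fail(5) 'cbbaa': from fail(4)=19 chase 'a': 19 ⇒ 20;  out=∅∪out(20)={6}
  fail(10) 'ccbcc': from fail(9)=1 chase 'c': 1 ⇒ 7;  out=∅∪out(7)=∅
  fail(14) 'cccbc': from fail(13)=8 chase 'c': 8 ⇒ 9;  out={2}∪out(9)={2}
  fail(6) 'cbbaac': from fail(5)=20 chase 'c': 20→19→0 ⇒ 1;  out={0}∪out(1)={0}
  fail(11) 'ccbccb': from fail(10)=7 chase 'b': 7 ⇒ 8;  out={1}∪out(8)={1,3,5}

Text stream:
[0] read 'b'  n0⇒n15  → match P3@[0:0]
[1] read 'c'  n15⇒n1 ·f
[2] read 'b'  n1⇒n2  → match P3@[2:2],P5@[1:2]
[3] read 'a'  n2⇒n19 ·f
[4] read 'a'  n19⇒n20  → match P6@[3:4]
[5] read 'a'  n20⇒n20 ·f  → match P6@[4:5]
[6] read 'c'  n20⇒n1 ·f
[7] read 'b'  n1⇒n2  → match P3@[7:7],P5@[6:7]
[8] read 'b'  n2⇒n3  → match P3@[8:8]
[9] read 'a'  n3⇒n4
[10] read 'a'  n4⇒n5  → match P6@[9:10]
[11] read 'c'  n5⇒n6  → match P0@[6:11]
[12] read 'a'  n6⇒n16 ·f
[13] read 'c'  n16⇒n1 ·f
[14] read 'c'  n1⇒n7
[15] read 'c'  n7⇒n12
[16] read 'b'  n12⇒n13  → match P3@[16:16],P5@[15:16]
[17] read 'c'  n13⇒n14  → match P2@[13:17]
[18] read 'c'  n14⇒n10 ·f
[19] read 'c'  n10⇒n12 ·f
[20] read 'c'  n12⇒n12 ·f
[21] read 'a'  n12⇒n16 ·f
[22] read 'a'  n16⇒n17  → match P6@[21:22]
[23] read 'a'  n17⇒n18  → match P4@[20:23],P6@[22:23]
[24] read 'b'  n18⇒n15 ·f  → match P3@[24:24]
[25] read 'c'  n15⇒n1 ·f
[26] read 'b'  n1⇒n2  → match P3@[26:26],P5@[25:26]
[27] read 'b'  n2⇒n3  → match P3@[27:27]

All matches (sorted): [[0,3],[2,3],[2,5],[4,6],[5,6],[7,3],[7,5],[8,3],[10,6],[11,0],[16,3],[16,5],[17,2],[22,6],[23,4],[23,6],[24,3],[26,3],[26,5],[27,3]]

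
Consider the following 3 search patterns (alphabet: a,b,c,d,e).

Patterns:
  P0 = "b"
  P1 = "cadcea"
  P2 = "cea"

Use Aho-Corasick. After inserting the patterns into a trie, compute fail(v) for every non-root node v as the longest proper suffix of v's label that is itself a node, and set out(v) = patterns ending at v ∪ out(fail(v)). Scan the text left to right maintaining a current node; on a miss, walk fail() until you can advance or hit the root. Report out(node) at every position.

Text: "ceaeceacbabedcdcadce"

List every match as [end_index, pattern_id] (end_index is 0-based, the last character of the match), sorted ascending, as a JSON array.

Construct AC machine:
Trie (insert patterns):
  n0 'ε': b→1 c→2
  n1 'b': ·  [P0 ends]
  n2 'c': a→3 e→8
  n3 'ca': d→4
  n4 'cad': c→5
  n5 'cadc': e→6
  n6 'cadce': a→7
  n7 'cadcea': ·  [P1 ends]
  n8 'ce': a→9
  n9 'cea': ·  [P2 ends]

Failure links (BFS by depth):
  fail(1) 'b': from fail(0)=0 chase 'b': 0 ⇒ 0;  out={0}∪out(0)={0}
  fail(2) 'c': from fail(0)=0 chase 'c': 0 ⇒ 0;  out=∅∪out(0)=∅
  fail(3) 'ca': from fail(2)=0 chase 'a': 0 ⇒ 0;  out=∅∪out(0)=∅
  fail(8) 'ce': from fail(2)=0 chase 'e': 0 ⇒ 0;  out=∅∪out(0)=∅
  fail(4) 'cad': from fail(3)=0 chase 'd': 0 ⇒ 0;  out=∅∪out(0)=∅
  fail(9) 'cea': from fail(8)=0 chase 'a': 0 ⇒ 0;  out={2}∪out(0)={2}
  fail(5) 'cadc': from fail(4)=0 chase 'c': 0 ⇒ 2;  out=∅∪out(2)=∅
  fail(6) 'cadce': from fail(5)=2 chase 'e': 2 ⇒ 8;  out=∅∪out(8)=∅
  fail(7) 'cadcea': from fail(6)=8 chase 'a': 8 ⇒ 9;  out={1}∪out(9)={1,2}

Scan:
pos 0 'c': at 2
pos 1 'e': at 8
pos 2 'a': at 9  emit P2@[0:2]
pos 3 'e': at 0 (via fail)
pos 4 'c': at 2
pos 5 'e': at 8
pos 6 'a': at 9  emit P2@[4:6]
pos 7 'c': at 2 (via fail)
pos 8 'b': at 1 (via fail)  emit P0@[8:8]
pos 9 'a': at 0 (via fail)
pos 10 'b': at 1  emit P0@[10:10]
pos 11 'e': at 0 (via fail)
pos 12 'd': at 0
pos 13 'c': at 2
pos 14 'd': at 0 (via fail)
pos 15 'c': at 2
pos 16 'a': at 3
pos 17 'd': at 4
pos 18 'c': at 5
pos 19 'e': at 6

Matches: [[2,2],[6,2],[8,0],[10,0]]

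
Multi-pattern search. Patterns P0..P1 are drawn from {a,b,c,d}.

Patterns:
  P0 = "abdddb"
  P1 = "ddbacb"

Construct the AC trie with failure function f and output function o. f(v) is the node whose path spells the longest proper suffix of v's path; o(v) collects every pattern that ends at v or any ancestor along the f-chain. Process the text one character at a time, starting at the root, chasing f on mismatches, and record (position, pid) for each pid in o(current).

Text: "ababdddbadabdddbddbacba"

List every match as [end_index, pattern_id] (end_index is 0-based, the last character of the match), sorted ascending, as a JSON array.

Build:
Trie nodes:
  n0 'ε': a→1 d→7
  n1 'a': b→2
  n2 'ab': d→3
  n3 'abd': d→4
  n4 'abdd': d→5
  n5 'abddd': b→6
  n6 'abdddb': ·  ←P0
  n7 'd': d→8
  n8 'dd': b→9
  n9 'ddb': a→10
  n10 'ddba': c→11
  n11 'ddbac': b→12
  n12 'ddbacb': ·  ←P1

BFS fail/out derivation:
  fail(1) 'a': from fail(0)=0 chase 'a': 0 ⇒ 0;  out=∅∪out(0)=∅
  fail(7) 'd': from fail(0)=0 chase 'd': 0 ⇒ 0;  out=∅∪out(0)=∅
  fail(2) 'ab': from fail(1)=0 chase 'b': 0 ⇒ 0;  out=∅∪out(0)=∅
  fail(8) 'dd': from fail(7)=0 chase 'd': 0 ⇒ 7;  out=∅∪out(7)=∅
  fail(3) 'abd': from fail(2)=0 chase 'd': 0 ⇒ 7;  out=∅∪out(7)=∅
  fail(9) 'ddb': from fail(8)=7 chase 'b': 7→0 ⇒ 0;  out=∅∪out(0)=∅
  fail(4) 'abdd': from fail(3)=7 chase 'd': 7 ⇒ 8;  out=∅∪out(8)=∅
  fail(10) 'ddba': from fail(9)=0 chase 'a': 0 ⇒ 1;  out=∅∪out(1)=∅
  fail(5) 'abddd': from fail(4)=8 chase 'd': 8→7 ⇒ 8;  out=∅∪out(8)=∅
  fail(11) 'ddbac': from fail(10)=1 chase 'c': 1→0 ⇒ 0;  out=∅∪out(0)=∅
  fail(6) 'abdddb': from fail(5)=8 chase 'b': 8 ⇒ 9;  out={0}∪out(9)={0}
  fail(12) 'ddbacb': from fail(11)=0 chase 'b': 0 ⇒ 0;  out={1}∪out(0)={1}

Text stream:
i=0 'a': node 0→1
i=1 'b': node 1→2
i=2 'a': node 2→1 (via fail)
i=3 'b': node 1→2
i=4 'd': node 2→3
i=5 'd': node 3→4
i=6 'd': node 4→5
i=7 'b': node 5→6  → match P0@[2:7]
i=8 'a': node 6→10 (via fail)
i=9 'd': node 10→7 (via fail)
i=10 'a': node 7→1 (via fail)
i=11 'b': node 1→2
i=12 'd': node 2→3
i=13 'd': node 3→4
i=14 'd': node 4→5
i=15 'b': node 5→6  → match P0@[10:15]
i=16 'd': node 6→7 (via fail)
i=17 'd': node 7→8
i=18 'b': node 8→9
i=19 'a': node 9→10
i=20 'c': node 10→11
i=21 'b': node 11→12  → match P1@[16:21]
i=22 'a': node 12→1 (via fail)

Matches: [[7,0],[15,0],[21,1]]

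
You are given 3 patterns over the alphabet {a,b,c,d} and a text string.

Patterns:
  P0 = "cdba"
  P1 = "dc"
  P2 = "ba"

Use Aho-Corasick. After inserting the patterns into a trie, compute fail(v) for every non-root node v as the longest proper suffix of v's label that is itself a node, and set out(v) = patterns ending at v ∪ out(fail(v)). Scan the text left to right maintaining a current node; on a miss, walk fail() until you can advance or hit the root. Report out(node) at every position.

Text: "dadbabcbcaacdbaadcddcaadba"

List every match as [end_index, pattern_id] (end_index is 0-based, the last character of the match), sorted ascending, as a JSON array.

Build:
Trie (insert patterns):
  0='ε' goto b→7 c→1 d→5
  1='c' goto d→2
  2='cd' goto b→3
  3='cdb' goto a→4
  4='cdba' goto ·  ←P0
  5='d' goto c→6
  6='dc' goto ·  ←P1
  7='b' goto a→8
  8='ba' goto ·  ←P2

BFS fail/out derivation:
  fail(1) 'c': from fail(0)=0 chase 'c': 0 ⇒ 0;  out=∅∪out(0)=∅
  fail(5) 'd': from fail(0)=0 chase 'd': 0 ⇒ 0;  out=∅∪out(0)=∅
  fail(7) 'b': from fail(0)=0 chase 'b': 0 ⇒ 0;  out=∅∪out(0)=∅
  fail(2) 'cd': from fail(1)=0 chase 'd': 0 ⇒ 5;  out=∅∪out(5)=∅
  fail(6) 'dc': from fail(5)=0 chase 'c': 0 ⇒ 1;  out={1}∪out(1)={1}
  fail(8) 'ba': from fail(7)=0 chase 'a': 0 ⇒ 0;  out={2}∪out(0)={2}
  fail(3) 'cdb': from fail(2)=5 chase 'b': 5→0 ⇒ 7;  out=∅∪out(7)=∅
  fail(4) 'cdba': from fail(3)=7 chase 'a': 7 ⇒ 8;  out={0}∪out(8)={0,2}

Scan:
pos 0 'd': at 5
pos 1 'a': at 0 ·f
pos 2 'd': at 5
pos 3 'b': at 7 ·f
pos 4 'a': at 8  emit P2@[3:4]
pos 5 'b': at 7 ·f
pos 6 'c': at 1 ·f
pos 7 'b': at 7 ·f
pos 8 'c': at 1 ·f
pos 9 'a': at 0 ·f
pos 10 'a': at 0
pos 11 'c': at 1
pos 12 'd': at 2
pos 13 'b': at 3
pos 14 'a': at 4  emit P0@[11:14],P2@[13:14]
pos 15 'a': at 0 ·f
pos 16 'd': at 5
pos 17 'c': at 6  emit P1@[16:17]
pos 18 'd': at 2 ·f
pos 19 'd': at 5 ·f
pos 20 'c': at 6  emit P1@[19:20]
pos 21 'a': at 0 ·f
pos 22 'a': at 0
pos 23 'd': at 5
pos 24 'b': at 7 ·f
pos 25 'a': at 8  emit P2@[24:25]

Matches: [[4,2],[14,0],[14,2],[17,1],[20,1],[25,2]]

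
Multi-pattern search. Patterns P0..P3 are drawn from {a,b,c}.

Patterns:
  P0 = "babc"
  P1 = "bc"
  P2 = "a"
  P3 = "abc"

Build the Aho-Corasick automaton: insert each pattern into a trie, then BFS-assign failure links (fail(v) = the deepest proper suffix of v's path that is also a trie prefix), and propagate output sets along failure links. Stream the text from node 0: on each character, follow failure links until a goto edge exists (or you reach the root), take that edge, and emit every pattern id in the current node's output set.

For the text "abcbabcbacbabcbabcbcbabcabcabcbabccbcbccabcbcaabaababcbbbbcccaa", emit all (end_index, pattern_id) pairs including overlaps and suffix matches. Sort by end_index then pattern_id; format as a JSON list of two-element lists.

Build automaton:
Trie (insert patterns):
  n0 'ε': a→6 b→1
  n1 'b': a→2 c→5
  n2 'ba': b→3
  n3 'bab': c→4
  n4 'babc': ·  ←P0
  n5 'bc': ·  ←P1
  n6 'a': b→7  ←P2
  n7 'ab': c→8
  n8 'abc': ·  ←P3

BFS fail/out derivation:
  fail(1) 'b': from fail(0)=0 chase 'b': 0 ⇒ 0;  out=∅∪out(0)=∅
  fail(6) 'a': from fail(0)=0 chase 'a': 0 ⇒ 0;  out={2}∪out(0)={2}
  fail(2) 'ba': from fail(1)=0 chase 'a': 0 ⇒ 6;  out=∅∪out(6)={2}
  fail(5) 'bc': from fail(1)=0 chase 'c': 0 ⇒ 0;  out={1}∪out(0)={1}
  fail(7) 'ab': from fail(6)=0 chase 'b': 0 ⇒ 1;  out=∅∪out(1)=∅
  fail(3) 'bab': from fail(2)=6 chase 'b': 6 ⇒ 7;  out=∅∪out(7)=∅
  fail(8) 'abc': from fail(7)=1 chase 'c': 1 ⇒ 5;  out={3}∪out(5)={1,3}
  fail(4) 'babc': from fail(3)=7 chase 'c': 7 ⇒ 8;  out={0}∪out(8)={0,1,3}

Run:
pos 0 'a': at 6  emit P2@[0:0]
pos 1 'b': at 7
pos 2 'c': at 8  emit P1@[1:2],P3@[0:2]
pos 3 'b': at 1 ·f
pos 4 'a': at 2  emit P2@[4:4]
pos 5 'b': at 3
pos 6 'c': at 4  emit P0@[3:6],P1@[5:6],P3@[4:6]
pos 7 'b': at 1 ·f
pos 8 'a': at 2  emit P2@[8:8]
pos 9 'c': at 0 ·f
pos 10 'b': at 1
pos 11 'a': at 2  emit P2@[11:11]
pos 12 'b': at 3
pos 13 'c': at 4  emit P0@[10:13],P1@[12:13],P3@[11:13]
pos 14 'b': at 1 ·f
pos 15 'a': at 2  emit P2@[15:15]
pos 16 'b': at 3
pos 17 'c': at 4  emit P0@[14:17],P1@[16:17],P3@[15:17]
pos 18 'b': at 1 ·f
pos 19 'c': at 5  emit P1@[18:19]
pos 20 'b': at 1 ·f
pos 21 'a': at 2  emit P2@[21:21]
pos 22 'b': at 3
pos 23 'c': at 4  emit P0@[20:23],P1@[22:23],P3@[21:23]
pos 24 'a': at 6 ·f  emit P2@[24:24]
pos 25 'b': at 7
pos 26 'c': at 8  emit P1@[25:26],P3@[24:26]
pos 27 'a': at 6 ·f  emit P2@[27:27]
pos 28 'b': at 7
pos 29 'c': at 8  emit P1@[28:29],P3@[27:29]
pos 30 'b': at 1 ·f
pos 31 'a': at 2  emit P2@[31:31]
pos 32 'b': at 3
pos 33 'c': at 4  emit P0@[30:33],P1@[32:33],P3@[31:33]
pos 34 'c': at 0 ·f
pos 35 'b': at 1
pos 36 'c': at 5  emit P1@[35:36]
pos 37 'b': at 1 ·f
pos 38 'c': at 5  emit P1@[37:38]
pos 39 'c': at 0 ·f
pos 40 'a': at 6  emit P2@[40:40]
pos 41 'b': at 7
pos 42 'c': at 8  emit P1@[41:42],P3@[40:42]
pos 43 'b': at 1 ·f
pos 44 'c': at 5  emit P1@[43:44]
pos 45 'a': at 6 ·f  emit P2@[45:45]
pos 46 'a': at 6 ·f  emit P2@[46:46]
pos 47 'b': at 7
pos 48 'a': at 2 ·f  emit P2@[48:48]
pos 49 'a': at 6 ·f  emit P2@[49:49]
pos 50 'b': at 7
pos 51 'a': at 2 ·f  emit P2@[51:51]
pos 52 'b': at 3
pos 53 'c': at 4  emit P0@[50:53],P1@[52:53],P3@[51:53]
pos 54 'b': at 1 ·f
pos 55 'b': at 1 ·f
pos 56 'b': at 1 ·f
pos 57 'b': at 1 ·f
pos 58 'c': at 5  emit P1@[57:58]
pos 59 'c': at 0 ·f
pos 60 'c': at 0
pos 61 'a': at 6  emit P2@[61:61]
pos 62 'a': at 6 ·f  emit P2@[62:62]

All matches (sorted): [[0,2],[2,1],[2,3],[4,2],[6,0],[6,1],[6,3],[8,2],[11,2],[13,0],[13,1],[13,3],[15,2],[17,0],[17,1],[17,3],[19,1],[21,2],[23,0],[23,1],[23,3],[24,2],[26,1],[26,3],[27,2],[29,1],[29,3],[31,2],[33,0],[33,1],[33,3],[36,1],[38,1],[40,2],[42,1],[42,3],[44,1],[45,2],[46,2],[48,2],[49,2],[51,2],[53,0],[53,1],[53,3],[58,1],[61,2],[62,2]]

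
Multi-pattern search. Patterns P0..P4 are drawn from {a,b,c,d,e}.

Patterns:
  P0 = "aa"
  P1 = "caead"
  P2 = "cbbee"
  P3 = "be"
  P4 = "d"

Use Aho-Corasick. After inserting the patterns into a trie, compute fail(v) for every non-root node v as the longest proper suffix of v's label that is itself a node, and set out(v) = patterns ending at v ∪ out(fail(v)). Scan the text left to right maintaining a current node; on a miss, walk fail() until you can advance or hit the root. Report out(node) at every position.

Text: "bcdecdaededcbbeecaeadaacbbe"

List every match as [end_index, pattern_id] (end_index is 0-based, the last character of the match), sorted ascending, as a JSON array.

Build:
Trie nodes:
  n0 'ε': a→1 b→12 c→3 d→14
  n1 'a': a→2
  n2 'aa': ·  ←P0
  n3 'c': a→4 b→8
  n4 'ca': e→5
  n5 'cae': a→6
  n6 'caea': d→7
  n7 'caead': ·  ←P1
  n8 'cb': b→9
  n9 'cbb': e→10
  n10 'cbbe': e→11
  n11 'cbbee': ·  ←P2
  n12 'b': e→13
  n13 'be': ·  ←P3
  n14 'd': ·  ←P4

Failure links (BFS by depth):
  fail(1) 'a': from fail(0)=0 chase 'a': 0 ⇒ 0;  out=∅∪out(0)=∅
  fail(3) 'c': from fail(0)=0 chase 'c': 0 ⇒ 0;  out=∅∪out(0)=∅
  fail(12) 'b': from fail(0)=0 chase 'b': 0 ⇒ 0;  out=∅∪out(0)=∅
  fail(14) 'd': from fail(0)=0 chase 'd': 0 ⇒ 0;  out={4}∪out(0)={4}
  fail(2) 'aa': from fail(1)=0 chase 'a': 0 ⇒ 1;  out={0}∪out(1)={0}
  fail(4) 'ca': from fail(3)=0 chase 'a': 0 ⇒ 1;  out=∅∪out(1)=∅
  fail(8) 'cb': from fail(3)=0 chase 'b': 0 ⇒ 12;  out=∅∪out(12)=∅
  fail(13) 'be': from fail(12)=0 chase 'e': 0 ⇒ 0;  out={3}∪out(0)={3}
  fail(5) 'cae': from fail(4)=1 chase 'e': 1→0 ⇒ 0;  out=∅∪out(0)=∅
  fail(9) 'cbb': from fail(8)=12 chase 'b': 12→0 ⇒ 12;  out=∅∪out(12)=∅
  fail(6) 'caea': from fail(5)=0 chase 'a': 0 ⇒ 1;  out=∅∪out(1)=∅
  fail(10) 'cbbe': from fail(9)=12 chase 'e': 12 ⇒ 13;  out=∅∪out(13)={3}
  fail(7) 'caead': from fail(6)=1 chase 'd': 1→0 ⇒ 14;  out={1}∪out(14)={1,4}
  fail(11) 'cbbee': from fail(10)=13 chase 'e': 13→0 ⇒ 0;  out={2}∪out(0)={2}

Run:
pos 0 'b': at 12
pos 1 'c': at 3 (fail-walked)
pos 2 'd': at 14 (fail-walked)  ** P4@[2:2]
pos 3 'e': at 0 (fail-walked)
pos 4 'c': at 3
pos 5 'd': at 14 (fail-walked)  ** P4@[5:5]
pos 6 'a': at 1 (fail-walked)
pos 7 'e': at 0 (fail-walked)
pos 8 'd': at 14  ** P4@[8:8]
pos 9 'e': at 0 (fail-walked)
pos 10 'd': at 14  ** P4@[10:10]
pos 11 'c': at 3 (fail-walked)
pos 12 'b': at 8
pos 13 'b': at 9
pos 14 'e': at 10  ** P3@[13:14]
pos 15 'e': at 11  ** P2@[11:15]
pos 16 'c': at 3 (fail-walked)
pos 17 'a': at 4
pos 18 'e': at 5
pos 19 'a': at 6
pos 20 'd': at 7  ** P1@[16:20],P4@[20:20]
pos 21 'a': at 1 (fail-walked)
pos 22 'a': at 2  ** P0@[21:22]
pos 23 'c': at 3 (fail-walked)
pos 24 'b': at 8
pos 25 'b': at 9
pos 26 'e': at 10  ** P3@[25:26]

All matches (sorted): [[2,4],[5,4],[8,4],[10,4],[14,3],[15,2],[20,1],[20,4],[22,0],[26,3]]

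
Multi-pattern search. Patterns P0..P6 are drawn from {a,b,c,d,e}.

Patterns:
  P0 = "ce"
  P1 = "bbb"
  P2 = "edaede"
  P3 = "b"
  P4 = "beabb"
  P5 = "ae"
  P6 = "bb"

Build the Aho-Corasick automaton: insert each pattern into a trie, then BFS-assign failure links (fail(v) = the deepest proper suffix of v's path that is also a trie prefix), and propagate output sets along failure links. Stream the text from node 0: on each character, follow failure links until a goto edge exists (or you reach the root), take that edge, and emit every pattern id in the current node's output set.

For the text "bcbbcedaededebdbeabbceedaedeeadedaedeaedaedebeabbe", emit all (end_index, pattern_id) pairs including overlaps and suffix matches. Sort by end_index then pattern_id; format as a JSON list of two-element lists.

Build automaton:
Trie nodes:
  0='ε' goto a→16 b→3 c→1 e→6
  1='c' goto e→2
  2='ce' goto ·  ←P0
  3='b' goto b→4 e→12  ←P3
  4='bb' goto b→5  ←P6
  5='bbb' goto ·  ←P1
  6='e' goto d→7
  7='ed' goto a→8
  8='eda' goto e→9
  9='edae' goto d→10
  10='edaed' goto e→11
  11='edaede' goto ·  ←P2
  12='be' goto a→13
  13='bea' goto b→14
  14='beab' goto b→15
  15='beabb' goto ·  ←P4
  16='a' goto e→17
  17='ae' goto ·  ←P5

Failure links (BFS by depth):
  fail(1) 'c': from fail(0)=0 chase 'c': 0 ⇒ 0;  out=∅∪out(0)=∅
  fail(3) 'b': from fail(0)=0 chase 'b': 0 ⇒ 0;  out={3}∪out(0)={3}
  fail(6) 'e': from fail(0)=0 chase 'e': 0 ⇒ 0;  out=∅∪out(0)=∅
  fail(16) 'a': from fail(0)=0 chase 'a': 0 ⇒ 0;  out=∅∪out(0)=∅
  fail(2) 'ce': from fail(1)=0 chase 'e': 0 ⇒ 6;  out={0}∪out(6)={0}
  fail(4) 'bb': from fail(3)=0 chase 'b': 0 ⇒ 3;  out={6}∪out(3)={3,6}
  fail(7) 'ed': from fail(6)=0 chase 'd': 0 ⇒ 0;  out=∅∪out(0)=∅
  fail(12) 'be': from fail(3)=0 chase 'e': 0 ⇒ 6;  out=∅∪out(6)=∅
  fail(17) 'ae': from fail(16)=0 chase 'e': 0 ⇒ 6;  out={5}∪out(6)={5}
  fail(5) 'bbb': from fail(4)=3 chase 'b': 3 ⇒ 4;  out={1}∪out(4)={1,3,6}
  fail(8) 'eda': from fail(7)=0 chase 'a': 0 ⇒ 16;  out=∅∪out(16)=∅
  fail(13) 'bea': from fail(12)=6 chase 'a': 6→0 ⇒ 16;  out=∅∪out(16)=∅
  fail(9) 'edae': from fail(8)=16 chase 'e': 16 ⇒ 17;  out=∅∪out(17)={5}
  fail(14) 'beab': from fail(13)=16 chase 'b': 16→0 ⇒ 3;  out=∅∪out(3)={3}
  fail(10) 'edaed': from fail(9)=17 chase 'd': 17→6 ⇒ 7;  out=∅∪out(7)=∅
  fail(15) 'beabb': from fail(14)=3 chase 'b': 3 ⇒ 4;  out={4}∪out(4)={3,4,6}
  fail(11) 'edaede': from fail(10)=7 chase 'e': 7→0 ⇒ 6;  out={2}∪out(6)={2}

Run:
pos 0 'b': at 3  → match P3@[0:0]
pos 1 'c': at 1 (via fail)
pos 2 'b': at 3 (via fail)  → match P3@[2:2]
pos 3 'b': at 4  → match P3@[3:3],P6@[2:3]
pos 4 'c': at 1 (via fail)
pos 5 'e': at 2  → match P0@[4:5]
pos 6 'd': at 7 (via fail)
pos 7 'a': at 8
pos 8 'e': at 9  → match P5@[7:8]
pos 9 'd': at 10
pos 10 'e': at 11  → match P2@[5:10]
pos 11 'd': at 7 (via fail)
pos 12 'e': at 6 (via fail)
pos 13 'b': at 3 (via fail)  → match P3@[13:13]
pos 14 'd': at 0 (via fail)
pos 15 'b': at 3  → match P3@[15:15]
pos 16 'e': at 12
pos 17 'a': at 13
pos 18 'b': at 14  → match P3@[18:18]
pos 19 'b': at 15  → match P3@[19:19],P4@[15:19],P6@[18:19]
pos 20 'c': at 1 (via fail)
pos 21 'e': at 2  → match P0@[20:21]
pos 22 'e': at 6 (via fail)
pos 23 'd': at 7
pos 24 'a': at 8
pos 25 'e': at 9  → match P5@[24:25]
pos 26 'd': at 10
pos 27 'e': at 11  → match P2@[22:27]
pos 28 'e': at 6 (via fail)
pos 29 'a': at 16 (via fail)
pos 30 'd': at 0 (via fail)
pos 31 'e': at 6
pos 32 'd': at 7
pos 33 'a': at 8
pos 34 'e': at 9  → match P5@[33:34]
pos 35 'd': at 10
pos 36 'e': at 11  → match P2@[31:36]
pos 37 'a': at 16 (via fail)
pos 38 'e': at 17  → match P5@[37:38]
pos 39 'd': at 7 (via fail)
pos 40 'a': at 8
pos 41 'e': at 9  → match P5@[40:41]
pos 42 'd': at 10
pos 43 'e': at 11  → match P2@[38:43]
pos 44 'b': at 3 (via fail)  → match P3@[44:44]
pos 45 'e': at 12
pos 46 'a': at 13
pos 47 'b': at 14  → match P3@[47:47]
pos 48 'b': at 15  → match P3@[48:48],P4@[44:48],P6@[47:48]
pos 49 'e': at 12 (via fail)

Matches: [[0,3],[2,3],[3,3],[3,6],[5,0],[8,5],[10,2],[13,3],[15,3],[18,3],[19,3],[19,4],[19,6],[21,0],[25,5],[27,2],[34,5],[36,2],[38,5],[41,5],[43,2],[44,3],[47,3],[48,3],[48,4],[48,6]]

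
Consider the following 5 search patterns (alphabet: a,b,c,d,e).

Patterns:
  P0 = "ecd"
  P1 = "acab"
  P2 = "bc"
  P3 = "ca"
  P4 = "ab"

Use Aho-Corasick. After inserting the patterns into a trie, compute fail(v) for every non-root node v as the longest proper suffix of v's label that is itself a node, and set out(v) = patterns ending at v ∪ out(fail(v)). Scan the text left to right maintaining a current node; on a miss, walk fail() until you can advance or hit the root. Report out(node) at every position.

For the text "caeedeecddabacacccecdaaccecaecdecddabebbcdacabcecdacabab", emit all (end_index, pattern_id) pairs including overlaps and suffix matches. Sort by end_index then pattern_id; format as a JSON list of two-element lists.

Build:
Trie nodes:
  0='ε' goto a→4 b→8 c→10 e→1
  1='e' goto c→2
  2='ec' goto d→3
  3='ecd' goto ·  ←P0
  4='a' goto b→12 c→5
  5='ac' goto a→6
  6='aca' goto b→7
  7='acab' goto ·  ←P1
  8='b' goto c→9
  9='bc' goto ·  ←P2
  10='c' goto a→11
  11='ca' goto ·  ←P3
  12='ab' goto ·  ←P4

Failure links (BFS by depth):
  fail(1) 'e': from fail(0)=0 chase 'e': 0 ⇒ 0;  out=∅∪out(0)=∅
  fail(4) 'a': from fail(0)=0 chase 'a': 0 ⇒ 0;  out=∅∪out(0)=∅
  fail(8) 'b': from fail(0)=0 chase 'b': 0 ⇒ 0;  out=∅∪out(0)=∅
  fail(10) 'c': from fail(0)=0 chase 'c': 0 ⇒ 0;  out=∅∪out(0)=∅
  fail(2) 'ec': from fail(1)=0 chase 'c': 0 ⇒ 10;  out=∅∪out(10)=∅
  fail(5) 'ac': from fail(4)=0 chase 'c': 0 ⇒ 10;  out=∅∪out(10)=∅
  fail(9) 'bc': from fail(8)=0 chase 'c': 0 ⇒ 10;  out={2}∪out(10)={2}
  fail(11) 'ca': from fail(10)=0 chase 'a': 0 ⇒ 4;  out={3}∪out(4)={3}
  fail(12) 'ab': from fail(4)=0 chase 'b': 0 ⇒ 8;  out={4}∪out(8)={4}
  fail(3) 'ecd': from fail(2)=10 chase 'd': 10→0 ⇒ 0;  out={0}∪out(0)={0}
  fail(6) 'aca': from fail(5)=10 chase 'a': 10 ⇒ 11;  out=∅∪out(11)={3}
  fail(7) 'acab': from fail(6)=11 chase 'b': 11→4 ⇒ 12;  out={1}∪out(12)={1,4}

Text stream:
[0] read 'c'  n0⇒n10
[1] read 'a'  n10⇒n11  ** P3@[0:1]
[2] read 'e'  n11⇒n1 (fail-walked)
[3] read 'e'  n1⇒n1 (fail-walked)
[4] read 'd'  n1⇒n0 (fail-walked)
[5] read 'e'  n0⇒n1
[6] read 'e'  n1⇒n1 (fail-walked)
[7] read 'c'  n1⇒n2
[8] read 'd'  n2⇒n3  ** P0@[6:8]
[9] read 'd'  n3⇒n0 (fail-walked)
[10] read 'a'  n0⇒n4
[11] read 'b'  n4⇒n12  ** P4@[10:11]
[12] read 'a'  n12⇒n4 (fail-walked)
[13] read 'c'  n4⇒n5
[14] read 'a'  n5⇒n6  ** P3@[13:14]
[15] read 'c'  n6⇒n5 (fail-walked)
[16] read 'c'  n5⇒n10 (fail-walked)
[17] read 'c'  n10⇒n10 (fail-walked)
[18] read 'e'  n10⇒n1 (fail-walked)
[19] read 'c'  n1⇒n2
[20] read 'd'  n2⇒n3  ** P0@[18:20]
[21] read 'a'  n3⇒n4 (fail-walked)
[22] read 'a'  n4⇒n4 (fail-walked)
[23] read 'c'  n4⇒n5
[24] read 'c'  n5⇒n10 (fail-walked)
[25] read 'e'  n10⇒n1 (fail-walked)
[26] read 'c'  n1⇒n2
[27] read 'a'  n2⇒n11 (fail-walked)  ** P3@[26:27]
[28] read 'e'  n11⇒n1 (fail-walked)
[29] read 'c'  n1⇒n2
[30] read 'd'  n2⇒n3  ** P0@[28:30]
[31] read 'e'  n3⇒n1 (fail-walked)
[32] read 'c'  n1⇒n2
[33] read 'd'  n2⇒n3  ** P0@[31:33]
[34] read 'd'  n3⇒n0 (fail-walked)
[35] read 'a'  n0⇒n4
[36] read 'b'  n4⇒n12  ** P4@[35:36]
[37] read 'e'  n12⇒n1 (fail-walked)
[38] read 'b'  n1⇒n8 (fail-walked)
[39] read 'b'  n8⇒n8 (fail-walked)
[40] read 'c'  n8⇒n9  ** P2@[39:40]
[41] read 'd'  n9⇒n0 (fail-walked)
[42] read 'a'  n0⇒n4
[43] read 'c'  n4⇒n5
[44] read 'a'  n5⇒n6  ** P3@[43:44]
[45] read 'b'  n6⇒n7  ** P1@[42:45],P4@[44:45]
[46] read 'c'  n7⇒n9 (fail-walked)  ** P2@[45:46]
[47] read 'e'  n9⇒n1 (fail-walked)
[48] read 'c'  n1⇒n2
[49] read 'd'  n2⇒n3  ** P0@[47:49]
[50] read 'a'  n3⇒n4 (fail-walked)
[51] read 'c'  n4⇒n5
[52] read 'a'  n5⇒n6  ** P3@[51:52]
[53] read 'b'  n6⇒n7  ** P1@[50:53],P4@[52:53]
[54] read 'a'  n7⇒n4 (fail-walked)
[55] read 'b'  n4⇒n12  ** P4@[54:55]

Result: [[1,3],[8,0],[11,4],[14,3],[20,0],[27,3],[30,0],[33,0],[36,4],[40,2],[44,3],[45,1],[45,4],[46,2],[49,0],[52,3],[53,1],[53,4],[55,4]]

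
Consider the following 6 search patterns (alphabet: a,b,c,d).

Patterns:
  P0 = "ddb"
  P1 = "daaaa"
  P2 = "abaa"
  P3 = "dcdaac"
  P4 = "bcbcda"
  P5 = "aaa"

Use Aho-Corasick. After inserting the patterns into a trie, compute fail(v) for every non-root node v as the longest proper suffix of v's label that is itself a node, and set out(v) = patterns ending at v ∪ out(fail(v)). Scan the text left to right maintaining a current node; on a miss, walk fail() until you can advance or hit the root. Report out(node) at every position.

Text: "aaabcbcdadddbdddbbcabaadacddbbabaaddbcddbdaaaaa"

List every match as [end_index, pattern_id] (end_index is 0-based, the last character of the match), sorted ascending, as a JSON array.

Build:
Trie nodes:
  0='ε' goto a→8 b→17 d→1
  1='d' goto a→4 c→12 d→2
  2='dd' goto b→3
  3='ddb' goto ·  ←P0
  4='da' goto a→5
  5='daa' goto a→6
  6='daaa' goto a→7
  7='daaaa' goto ·  ←P1
  8='a' goto a→23 b→9
  9='ab' goto a→10
  10='aba' goto a→11
  11='abaa' goto ·  ←P2
  12='dc' goto d→13
  13='dcd' goto a→14
  14='dcda' goto a→15
  15='dcdaa' goto c→16
  16='dcdaac' goto ·  ←P3
  17='b' goto c→18
  18='bc' goto b→19
  19='bcb' goto c→20
  20='bcbc' goto d→21
  21='bcbcd' goto a→22
  22='bcbcda' goto ·  ←P4
  23='aa' goto a→24
  24='aaa' goto ·  ←P5

BFS fail/out derivation:
  fail(1) 'd': from fail(0)=0 chase 'd': 0 ⇒ 0;  out=∅∪out(0)=∅
  fail(8) 'a': from fail(0)=0 chase 'a': 0 ⇒ 0;  out=∅∪out(0)=∅
  fail(17) 'b': from fail(0)=0 chase 'b': 0 ⇒ 0;  out=∅∪out(0)=∅
  fail(2) 'dd': from fail(1)=0 chase 'd': 0 ⇒ 1;  out=∅∪out(1)=∅
  fail(4) 'da': from fail(1)=0 chase 'a': 0 ⇒ 8;  out=∅∪out(8)=∅
  fail(9) 'ab': from fail(8)=0 chase 'b': 0 ⇒ 17;  out=∅∪out(17)=∅
  fail(12) 'dc': from fail(1)=0 chase 'c': 0 ⇒ 0;  out=∅∪out(0)=∅
  fail(18) 'bc': from fail(17)=0 chase 'c': 0 ⇒ 0;  out=∅∪out(0)=∅
  fail(23) 'aa': from fail(8)=0 chase 'a': 0 ⇒ 8;  out=∅∪out(8)=∅
  fail(3) 'ddb': from fail(2)=1 chase 'b': 1→0 ⇒ 17;  out={0}∪out(17)={0}
  fail(5) 'daa': from fail(4)=8 chase 'a': 8 ⇒ 23;  out=∅∪out(23)=∅
  fail(10) 'aba': from fail(9)=17 chase 'a': 17→0 ⇒ 8;  out=∅∪out(8)=∅
  fail(13) 'dcd': from fail(12)=0 chase 'd': 0 ⇒ 1;  out=∅∪out(1)=∅
  fail(19) 'bcb': from fail(18)=0 chase 'b': 0 ⇒ 17;  out=∅∪out(17)=∅
  fail(24) 'aaa': from fail(23)=8 chase 'a': 8 ⇒ 23;  out={5}∪out(23)={5}
  fail(6) 'daaa': from fail(5)=23 chase 'a': 23 ⇒ 24;  out=∅∪out(24)={5}
  fail(11) 'abaa': from fail(10)=8 chase 'a': 8 ⇒ 23;  out={2}∪out(23)={2}
  fail(14) 'dcda': from fail(13)=1 chase 'a': 1 ⇒ 4;  out=∅∪out(4)=∅
  fail(20) 'bcbc': from fail(19)=17 chase 'c': 17 ⇒ 18;  out=∅∪out(18)=∅
  fail(7) 'daaaa': from fail(6)=24 chase 'a': 24→23 ⇒ 24;  out={1}∪out(24)={1,5}
  fail(15) 'dcdaa': from fail(14)=4 chase 'a': 4 ⇒ 5;  out=∅∪out(5)=∅
  fail(21) 'bcbcd': from fail(20)=18 chase 'd': 18→0 ⇒ 1;  out=∅∪out(1)=∅
  fail(16) 'dcdaac': from fail(15)=5 chase 'c': 5→23→8→0 ⇒ 0;  out={3}∪out(0)={3}
  fail(22) 'bcbcda': from fail(21)=1 chase 'a': 1 ⇒ 4;  out={4}∪out(4)={4}

Text stream:
i=0 'a': node 0→8
i=1 'a': node 8→23
i=2 'a': node 23→24  → match P5@[0:2]
i=3 'b': node 24→9 ·f
i=4 'c': node 9→18 ·f
i=5 'b': node 18→19
i=6 'c': node 19→20
i=7 'd': node 20→21
i=8 'a': node 21→22  → match P4@[3:8]
i=9 'd': node 22→1 ·f
i=10 'd': node 1→2
i=11 'd': node 2→2 ·f
i=12 'b': node 2→3  → match P0@[10:12]
i=13 'd': node 3→1 ·f
i=14 'd': node 1→2
i=15 'd': node 2→2 ·f
i=16 'b': node 2→3  → match P0@[14:16]
i=17 'b': node 3→17 ·f
i=18 'c': node 17→18
i=19 'a': node 18→8 ·f
i=20 'b': node 8→9
i=21 'a': node 9→10
i=22 'a': node 10→11  → match P2@[19:22]
i=23 'd': node 11→1 ·f
i=24 'a': node 1→4
i=25 'c': node 4→0 ·f
i=26 'd': node 0→1
i=27 'd': node 1→2
i=28 'b': node 2→3  → match P0@[26:28]
i=29 'b': node 3→17 ·f
i=30 'a': node 17→8 ·f
i=31 'b': node 8→9
i=32 'a': node 9→10
i=33 'a': node 10→11  → match P2@[30:33]
i=34 'd': node 11→1 ·f
i=35 'd': node 1→2
i=36 'b': node 2→3  → match P0@[34:36]
i=37 'c': node 3→18 ·f
i=38 'd': node 18→1 ·f
i=39 'd': node 1→2
i=40 'b': node 2→3  → match P0@[38:40]
i=41 'd': node 3→1 ·f
i=42 'a': node 1→4
i=43 'a': node 4→5
i=44 'a': node 5→6  → match P5@[42:44]
i=45 'a': node 6→7  → match P1@[41:45],P5@[43:45]
i=46 'a': node 7→24 ·f  → match P5@[44:46]

Result: [[2,5],[8,4],[12,0],[16,0],[22,2],[28,0],[33,2],[36,0],[40,0],[44,5],[45,1],[45,5],[46,5]]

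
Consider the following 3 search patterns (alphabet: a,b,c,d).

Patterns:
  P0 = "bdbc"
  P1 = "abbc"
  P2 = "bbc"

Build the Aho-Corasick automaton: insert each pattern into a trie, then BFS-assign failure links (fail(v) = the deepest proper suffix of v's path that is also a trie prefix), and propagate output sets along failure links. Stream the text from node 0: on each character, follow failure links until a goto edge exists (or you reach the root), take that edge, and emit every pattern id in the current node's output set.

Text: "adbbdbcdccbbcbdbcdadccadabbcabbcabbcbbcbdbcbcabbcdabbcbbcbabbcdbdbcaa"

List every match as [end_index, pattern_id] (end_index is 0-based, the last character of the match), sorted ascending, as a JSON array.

Construct AC machine:
Trie nodes:
  n0 'ε': a→5 b→1
  n1 'b': b→9 d→2
  n2 'bd': b→3
  n3 'bdb': c→4
  n4 'bdbc': ·  ←P0
  n5 'a': b→6
  n6 'ab': b→7
  n7 'abb': c→8
  n8 'abbc': ·  ←P1
  n9 'bb': c→10
  n10 'bbc': ·  ←P2

BFS fail/out derivation:
  n1('b'): parent n0 fail=0; on 'b' 0 → fail=0;  out ∅∪∅=∅
  n5('a'): parent n0 fail=0; on 'a' 0 → fail=0;  out ∅∪∅=∅
  n2('bd'): parent n1 fail=0; on 'd' 0 → fail=0;  out ∅∪∅=∅
  n6('ab'): parent n5 fail=0; on 'b' 0 → fail=1;  out ∅∪∅=∅
  n9('bb'): parent n1 fail=0; on 'b' 0 → fail=1;  out ∅∪∅=∅
  n3('bdb'): parent n2 fail=0; on 'b' 0 → fail=1;  out ∅∪∅=∅
  n7('abb'): parent n6 fail=1; on 'b' 1 → fail=9;  out ∅∪∅=∅
  n10('bbc'): parent n9 fail=1; on 'c' 1→0 → fail=0;  out {2}∪∅={2}
  n4('bdbc'): parent n3 fail=1; on 'c' 1→0 → fail=0;  out {0}∪∅={0}
  n8('abbc'): parent n7 fail=9; on 'c' 9 → fail=10;  out {1}∪{2}={1,2}

Text stream:
[0] read 'a'  n0⇒n5
[1] read 'd'  n5⇒n0 ·f
[2] read 'b'  n0⇒n1
[3] read 'b'  n1⇒n9
[4] read 'd'  n9⇒n2 ·f
[5] read 'b'  n2⇒n3
[6] read 'c'  n3⇒n4  → match P0@[3:6]
[7] read 'd'  n4⇒n0 ·f
[8] read 'c'  n0⇒n0
[9] read 'c'  n0⇒n0
[10] read 'b'  n0⇒n1
[11] read 'b'  n1⇒n9
[12] read 'c'  n9⇒n10  → match P2@[10:12]
[13] read 'b'  n10⇒n1 ·f
[14] read 'd'  n1⇒n2
[15] read 'b'  n2⇒n3
[16] read 'c'  n3⇒n4  → match P0@[13:16]
[17] read 'd'  n4⇒n0 ·f
[18] read 'a'  n0⇒n5
[19] read 'd'  n5⇒n0 ·f
[20] read 'c'  n0⇒n0
[21] read 'c'  n0⇒n0
[22] read 'a'  n0⇒n5
[23] read 'd'  n5⇒n0 ·f
[24] read 'a'  n0⇒n5
[25] read 'b'  n5⇒n6
[26] read 'b'  n6⇒n7
[27] read 'c'  n7⇒n8  → match P1@[24:27],P2@[25:27]
[28] read 'a'  n8⇒n5 ·f
[29] read 'b'  n5⇒n6
[30] read 'b'  n6⇒n7
[31] read 'c'  n7⇒n8  → match P1@[28:31],P2@[29:31]
[32] read 'a'  n8⇒n5 ·f
[33] read 'b'  n5⇒n6
[34] read 'b'  n6⇒n7
[35] read 'c'  n7⇒n8  → match P1@[32:35],P2@[33:35]
[36] read 'b'  n8⇒n1 ·f
[37] read 'b'  n1⇒n9
[38] read 'c'  n9⇒n10  → match P2@[36:38]
[39] read 'b'  n10⇒n1 ·f
[40] read 'd'  n1⇒n2
[41] read 'b'  n2⇒n3
[42] read 'c'  n3⇒n4  → match P0@[39:42]
[43] read 'b'  n4⇒n1 ·f
[44] read 'c'  n1⇒n0 ·f
[45] read 'a'  n0⇒n5
[46] read 'b'  n5⇒n6
[47] read 'b'  n6⇒n7
[48] read 'c'  n7⇒n8  → match P1@[45:48],P2@[46:48]
[49] read 'd'  n8⇒n0 ·f
[50] read 'a'  n0⇒n5
[51] read 'b'  n5⇒n6
[52] read 'b'  n6⇒n7
[53] read 'c'  n7⇒n8  → match P1@[50:53],P2@[51:53]
[54] read 'b'  n8⇒n1 ·f
[55] read 'b'  n1⇒n9
[56] read 'c'  n9⇒n10  → match P2@[54:56]
[57] read 'b'  n10⇒n1 ·f
[58] read 'a'  n1⇒n5 ·f
[59] read 'b'  n5⇒n6
[60] read 'b'  n6⇒n7
[61] read 'c'  n7⇒n8  → match P1@[58:61],P2@[59:61]
[62] read 'd'  n8⇒n0 ·f
[63] read 'b'  n0⇒n1
[64] read 'd'  n1⇒n2
[65] read 'b'  n2⇒n3
[66] read 'c'  n3⇒n4  → match P0@[63:66]
[67] read 'a'  n4⇒n5 ·f
[68] read 'a'  n5⇒n5 ·f

Matches: [[6,0],[12,2],[16,0],[27,1],[27,2],[31,1],[31,2],[35,1],[35,2],[38,2],[42,0],[48,1],[48,2],[53,1],[53,2],[56,2],[61,1],[61,2],[66,0]]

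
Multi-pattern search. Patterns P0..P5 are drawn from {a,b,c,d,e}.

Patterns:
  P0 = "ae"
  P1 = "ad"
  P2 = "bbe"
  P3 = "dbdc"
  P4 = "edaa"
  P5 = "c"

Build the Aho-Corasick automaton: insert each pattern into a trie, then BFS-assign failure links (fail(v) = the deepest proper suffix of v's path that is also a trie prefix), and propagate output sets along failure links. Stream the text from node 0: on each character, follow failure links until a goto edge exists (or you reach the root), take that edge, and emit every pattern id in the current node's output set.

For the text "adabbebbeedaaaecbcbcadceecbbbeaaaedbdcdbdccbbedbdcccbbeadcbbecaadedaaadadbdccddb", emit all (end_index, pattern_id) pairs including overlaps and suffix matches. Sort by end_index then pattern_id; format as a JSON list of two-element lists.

Build automaton:
Trie (insert patterns):
  n0 'ε': a→1 b→4 c→15 d→7 e→11
  n1 'a': d→3 e→2
  n2 'ae': ·  [P0 ends]
  n3 'ad': ·  [P1 ends]
  n4 'b': b→5
  n5 'bb': e→6
  n6 'bbe': ·  [P2 ends]
  n7 'd': b→8
  n8 'db': d→9
  n9 'dbd': c→10
  n10 'dbdc': ·  [P3 ends]
  n11 'e': d→12
  n12 'ed': a→13
  n13 'eda': a→14
  n14 'edaa': ·  [P4 ends]
  n15 'c': ·  [P5 ends]

Failure links (BFS by depth):
  fail(1) 'a': from fail(0)=0 chase 'a': 0 ⇒ 0;  out=∅∪out(0)=∅
  fail(4) 'b': from fail(0)=0 chase 'b': 0 ⇒ 0;  out=∅∪out(0)=∅
  fail(7) 'd': from fail(0)=0 chase 'd': 0 ⇒ 0;  out=∅∪out(0)=∅
  fail(11) 'e': from fail(0)=0 chase 'e': 0 ⇒ 0;  out=∅∪out(0)=∅
  fail(15) 'c': from fail(0)=0 chase 'c': 0 ⇒ 0;  out={5}∪out(0)={5}
  fail(2) 'ae': from fail(1)=0 chase 'e': 0 ⇒ 11;  out={0}∪out(11)={0}
  fail(3) 'ad': from fail(1)=0 chase 'd': 0 ⇒ 7;  out={1}∪out(7)={1}
  fail(5) 'bb': from fail(4)=0 chase 'b': 0 ⇒ 4;  out=∅∪out(4)=∅
  fail(8) 'db': from fail(7)=0 chase 'b': 0 ⇒ 4;  out=∅∪out(4)=∅
  fail(12) 'ed': from fail(11)=0 chase 'd': 0 ⇒ 7;  out=∅∪out(7)=∅
  fail(6) 'bbe': from fail(5)=4 chase 'e': 4→0 ⇒ 11;  out={2}∪out(11)={2}
  fail(9) 'dbd': from fail(8)=4 chase 'd': 4→0 ⇒ 7;  out=∅∪out(7)=∅
  fail(13) 'eda': from fail(12)=7 chase 'a': 7→0 ⇒ 1;  out=∅∪out(1)=∅
  fail(10) 'dbdc': from fail(9)=7 chase 'c': 7→0 ⇒ 15;  out={3}∪out(15)={3,5}
  fail(14) 'edaa': from fail(13)=1 chase 'a': 1→0 ⇒ 1;  out={4}∪out(1)={4}

Run:
i=0 'a': node 0→1
i=1 'd': node 1→3  emit P1@[0:1]
i=2 'a': node 3→1 (fail-walked)
i=3 'b': node 1→4 (fail-walked)
i=4 'b': node 4→5
i=5 'e': node 5→6  emit P2@[3:5]
i=6 'b': node 6→4 (fail-walked)
i=7 'b': node 4→5
i=8 'e': node 5→6  emit P2@[6:8]
i=9 'e': node 6→11 (fail-walked)
i=10 'd': node 11→12
i=11 'a': node 12→13
i=12 'a': node 13→14  emit P4@[9:12]
i=13 'a': node 14→1 (fail-walked)
i=14 'e': node 1→2  emit P0@[13:14]
i=15 'c': node 2→15 (fail-walked)  emit P5@[15:15]
i=16 'b': node 15→4 (fail-walked)
i=17 'c': node 4→15 (fail-walked)  emit P5@[17:17]
i=18 'b': node 15→4 (fail-walked)
i=19 'c': node 4→15 (fail-walked)  emit P5@[19:19]
i=20 'a': node 15→1 (fail-walked)
i=21 'd': node 1→3  emit P1@[20:21]
i=22 'c': node 3→15 (fail-walked)  emit P5@[22:22]
i=23 'e': node 15→11 (fail-walked)
i=24 'e': node 11→11 (fail-walked)
i=25 'c': node 11→15 (fail-walked)  emit P5@[25:25]
i=26 'b': node 15→4 (fail-walked)
i=27 'b': node 4→5
i=28 'b': node 5→5 (fail-walked)
i=29 'e': node 5→6  emit P2@[27:29]
i=30 'a': node 6→1 (fail-walked)
i=31 'a': node 1→1 (fail-walked)
i=32 'a': node 1→1 (fail-walked)
i=33 'e': node 1→2  emit P0@[32:33]
i=34 'd': node 2→12 (fail-walked)
i=35 'b': node 12→8 (fail-walked)
i=36 'd': node 8→9
i=37 'c': node 9→10  emit P3@[34:37],P5@[37:37]
i=38 'd': node 10→7 (fail-walked)
i=39 'b': node 7→8
i=40 'd': node 8→9
i=41 'c': node 9→10  emit P3@[38:41],P5@[41:41]
i=42 'c': node 10→15 (fail-walked)  emit P5@[42:42]
i=43 'b': node 15→4 (fail-walked)
i=44 'b': node 4→5
i=45 'e': node 5→6  emit P2@[43:45]
i=46 'd': node 6→12 (fail-walked)
i=47 'b': node 12→8 (fail-walked)
i=48 'd': node 8→9
i=49 'c': node 9→10  emit P3@[46:49],P5@[49:49]
i=50 'c': node 10→15 (fail-walked)  emit P5@[50:50]
i=51 'c': node 15→15 (fail-walked)  emit P5@[51:51]
i=52 'b': node 15→4 (fail-walked)
i=53 'b': node 4→5
i=54 'e': node 5→6  emit P2@[52:54]
i=55 'a': node 6→1 (fail-walked)
i=56 'd': node 1→3  emit P1@[55:56]
i=57 'c': node 3→15 (fail-walked)  emit P5@[57:57]
i=58 'b': node 15→4 (fail-walked)
i=59 'b': node 4→5
i=60 'e': node 5→6  emit P2@[58:60]
i=61 'c': node 6→15 (fail-walked)  emit P5@[61:61]
i=62 'a': node 15→1 (fail-walked)
i=63 'a': node 1→1 (fail-walked)
i=64 'd': node 1→3  emit P1@[63:64]
i=65 'e': node 3→11 (fail-walked)
i=66 'd': node 11→12
i=67 'a': node 12→13
i=68 'a': node 13→14  emit P4@[65:68]
i=69 'a': node 14→1 (fail-walked)
i=70 'd': node 1→3  emit P1@[69:70]
i=71 'a': node 3→1 (fail-walked)
i=72 'd': node 1→3  emit P1@[71:72]
i=73 'b': node 3→8 (fail-walked)
i=74 'd': node 8→9
i=75 'c': node 9→10  emit P3@[72:75],P5@[75:75]
i=76 'c': node 10→15 (fail-walked)  emit P5@[76:76]
i=77 'd': node 15→7 (fail-walked)
i=78 'd': node 7→7 (fail-walked)
i=79 'b': node 7→8

Result: [[1,1],[5,2],[8,2],[12,4],[14,0],[15,5],[17,5],[19,5],[21,1],[22,5],[25,5],[29,2],[33,0],[37,3],[37,5],[41,3],[41,5],[42,5],[45,2],[49,3],[49,5],[50,5],[51,5],[54,2],[56,1],[57,5],[60,2],[61,5],[64,1],[68,4],[70,1],[72,1],[75,3],[75,5],[76,5]]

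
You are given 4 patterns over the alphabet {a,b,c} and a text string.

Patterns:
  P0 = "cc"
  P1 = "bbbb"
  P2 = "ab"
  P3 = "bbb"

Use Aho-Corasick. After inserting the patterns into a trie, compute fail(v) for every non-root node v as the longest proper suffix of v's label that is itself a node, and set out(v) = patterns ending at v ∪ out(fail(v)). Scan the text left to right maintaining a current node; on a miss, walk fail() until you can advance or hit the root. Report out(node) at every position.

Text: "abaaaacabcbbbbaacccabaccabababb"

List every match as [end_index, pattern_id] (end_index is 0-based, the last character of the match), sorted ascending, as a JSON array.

Build:
Trie (insert patterns):
  0='ε' goto a→7 b→3 c→1
  1='c' goto c→2
  2='cc' goto ·  [P0 ends]
  3='b' goto b→4
  4='bb' goto b→5
  5='bbb' goto b→6  [P3 ends]
  6='bbbb' goto ·  [P1 ends]
  7='a' goto b→8
  8='ab' goto ·  [P2 ends]

BFS fail/out derivation:
  fail(1) 'c': from fail(0)=0 chase 'c': 0 ⇒ 0;  out=∅∪out(0)=∅
  fail(3) 'b': from fail(0)=0 chase 'b': 0 ⇒ 0;  out=∅∪out(0)=∅
  fail(7) 'a': from fail(0)=0 chase 'a': 0 ⇒ 0;  out=∅∪out(0)=∅
  fail(2) 'cc': from fail(1)=0 chase 'c': 0 ⇒ 1;  out={0}∪out(1)={0}
  fail(4) 'bb': from fail(3)=0 chase 'b': 0 ⇒ 3;  out=∅∪out(3)=∅
  fail(8) 'ab': from fail(7)=0 chase 'b': 0 ⇒ 3;  out={2}∪out(3)={2}
  fail(5) 'bbb': from fail(4)=3 chase 'b': 3 ⇒ 4;  out={3}∪out(4)={3}
  fail(6) 'bbbb': from fail(5)=4 chase 'b': 4 ⇒ 5;  out={1}∪out(5)={1,3}

Scan:
pos 0 'a': at 7
pos 1 'b': at 8  → match P2@[0:1]
pos 2 'a': at 7 (via fail)
pos 3 'a': at 7 (via fail)
pos 4 'a': at 7 (via fail)
pos 5 'a': at 7 (via fail)
pos 6 'c': at 1 (via fail)
pos 7 'a': at 7 (via fail)
pos 8 'b': at 8  → match P2@[7:8]
pos 9 'c': at 1 (via fail)
pos 10 'b': at 3 (via fail)
pos 11 'b': at 4
pos 12 'b': at 5  → match P3@[10:12]
pos 13 'b': at 6  → match P1@[10:13],P3@[11:13]
pos 14 'a': at 7 (via fail)
pos 15 'a': at 7 (via fail)
pos 16 'c': at 1 (via fail)
pos 17 'c': at 2  → match P0@[16:17]
pos 18 'c': at 2 (via fail)  → match P0@[17:18]
pos 19 'a': at 7 (via fail)
pos 20 'b': at 8  → match P2@[19:20]
pos 21 'a': at 7 (via fail)
pos 22 'c': at 1 (via fail)
pos 23 'c': at 2  → match P0@[22:23]
pos 24 'a': at 7 (via fail)
pos 25 'b': at 8  → match P2@[24:25]
pos 26 'a': at 7 (via fail)
pos 27 'b': at 8  → match P2@[26:27]
pos 28 'a': at 7 (via fail)
pos 29 'b': at 8  → match P2@[28:29]
pos 30 'b': at 4 (via fail)

Result: [[1,2],[8,2],[12,3],[13,1],[13,3],[17,0],[18,0],[20,2],[23,0],[25,2],[27,2],[29,2]]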